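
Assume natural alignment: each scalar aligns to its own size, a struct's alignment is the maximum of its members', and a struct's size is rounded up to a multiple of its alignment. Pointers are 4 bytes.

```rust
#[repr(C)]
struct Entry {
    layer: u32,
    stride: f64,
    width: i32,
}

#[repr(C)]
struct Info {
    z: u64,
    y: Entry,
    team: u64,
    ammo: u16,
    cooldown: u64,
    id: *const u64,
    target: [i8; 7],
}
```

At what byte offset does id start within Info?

Entry: @0: layer [4B, align 4] → 4; +4 pad (align 8); @8: stride [8B, align 8] → 16; @16: width [4B, align 4] → 20; +4 tail pad (align 8); size 24, align 8
@0: z [8B, align 8] → 8
@8: y [24B, align 8] → 32
@32: team [8B, align 8] → 40
@40: ammo [2B, align 2] → 42
+6 pad (align 8)
@48: cooldown [8B, align 8] → 56
@56: id [4B, align 4] → 60

56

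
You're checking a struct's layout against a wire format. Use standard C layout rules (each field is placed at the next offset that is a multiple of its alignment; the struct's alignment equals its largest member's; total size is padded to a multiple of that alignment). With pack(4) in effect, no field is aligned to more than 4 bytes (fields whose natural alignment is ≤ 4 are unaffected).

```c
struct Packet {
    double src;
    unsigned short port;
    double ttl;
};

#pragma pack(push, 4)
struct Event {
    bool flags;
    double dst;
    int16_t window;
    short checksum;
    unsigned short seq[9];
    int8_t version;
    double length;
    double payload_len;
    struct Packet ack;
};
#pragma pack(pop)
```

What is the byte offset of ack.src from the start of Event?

Packet: @0: src [8B, align 8] → 8; @8: port [2B, align 2] → 10; +6 pad (align 8); @16: ttl [8B, align 8] → 24; size 24, align 8
@0: flags [1B, align 1] → 1
+3 pad (align 4)
@4: dst [8B, align 4] → 12
@12: window [2B, align 2] → 14
@14: checksum [2B, align 2] → 16
@16: seq [18B, align 2] → 34
@34: version [1B, align 1] → 35
+1 pad (align 4)
@36: length [8B, align 4] → 44
@44: payload_len [8B, align 4] → 52
@52: ack [24B, align 4] → 76
within Packet: src at 0
52 + 0 = 52

52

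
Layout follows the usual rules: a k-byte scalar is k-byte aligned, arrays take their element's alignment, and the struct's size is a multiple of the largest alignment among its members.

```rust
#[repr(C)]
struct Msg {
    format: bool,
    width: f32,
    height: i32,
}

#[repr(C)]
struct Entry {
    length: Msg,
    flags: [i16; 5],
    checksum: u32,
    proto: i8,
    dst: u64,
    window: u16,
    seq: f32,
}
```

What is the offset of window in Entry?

40

Msg: @0: format [1B, align 1] → 1; +3 pad (align 4); @4: width [4B, align 4] → 8; @8: height [4B, align 4] → 12; size 12, align 4
@0: length [12B, align 4] → 12
@12: flags [10B, align 2] → 22
+2 pad (align 4)
@24: checksum [4B, align 4] → 28
@28: proto [1B, align 1] → 29
+3 pad (align 8)
@32: dst [8B, align 8] → 40
@40: window [2B, align 2] → 42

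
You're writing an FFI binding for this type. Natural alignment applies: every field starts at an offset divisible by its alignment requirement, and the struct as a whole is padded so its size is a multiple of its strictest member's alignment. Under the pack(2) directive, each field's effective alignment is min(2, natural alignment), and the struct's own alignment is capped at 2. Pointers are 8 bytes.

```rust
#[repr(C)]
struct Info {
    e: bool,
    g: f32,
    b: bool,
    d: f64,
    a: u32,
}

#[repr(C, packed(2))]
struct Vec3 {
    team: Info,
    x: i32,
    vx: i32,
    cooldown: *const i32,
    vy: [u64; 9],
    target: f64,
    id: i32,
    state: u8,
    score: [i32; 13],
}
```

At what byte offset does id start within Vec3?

Info: e at 0 (size 1, align 1) → ends 1; pad 3 to align 4 for g; g at 4 (size 4, align 4) → ends 8; b at 8 (size 1, align 1) → ends 9; pad 7 to align 8 for d; d at 16 (size 8, align 8) → ends 24; a at 24 (size 4, align 4) → ends 28; tail pad 4 to reach multiple of 8; total 32 bytes, alignment 8
team at 0 (size 32, align 2) → ends 32
x at 32 (size 4, align 2) → ends 36
vx at 36 (size 4, align 2) → ends 40
cooldown at 40 (size 8, align 2) → ends 48
vy at 48 (size 72, align 2) → ends 120
target at 120 (size 8, align 2) → ends 128
id at 128 (size 4, align 2) → ends 132

128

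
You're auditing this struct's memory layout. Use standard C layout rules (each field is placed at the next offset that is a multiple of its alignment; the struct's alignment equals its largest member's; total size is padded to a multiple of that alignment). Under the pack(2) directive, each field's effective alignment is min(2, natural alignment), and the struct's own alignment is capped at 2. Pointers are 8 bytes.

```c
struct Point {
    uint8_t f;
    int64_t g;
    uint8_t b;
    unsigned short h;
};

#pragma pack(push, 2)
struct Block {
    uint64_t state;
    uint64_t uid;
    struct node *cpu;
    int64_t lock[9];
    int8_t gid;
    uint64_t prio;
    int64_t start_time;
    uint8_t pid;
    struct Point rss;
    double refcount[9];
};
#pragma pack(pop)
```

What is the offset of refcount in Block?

140

Point: @0: f [1B, align 1] → 1; +7 pad (align 8); @8: g [8B, align 8] → 16; @16: b [1B, align 1] → 17; +1 pad (align 2); @18: h [2B, align 2] → 20; +4 tail pad (align 8); size 24, align 8
@0: state [8B, align 2] → 8
@8: uid [8B, align 2] → 16
@16: cpu [8B, align 2] → 24
@24: lock [72B, align 2] → 96
@96: gid [1B, align 1] → 97
+1 pad (align 2)
@98: prio [8B, align 2] → 106
@106: start_time [8B, align 2] → 114
@114: pid [1B, align 1] → 115
+1 pad (align 2)
@116: rss [24B, align 2] → 140
@140: refcount [72B, align 2] → 212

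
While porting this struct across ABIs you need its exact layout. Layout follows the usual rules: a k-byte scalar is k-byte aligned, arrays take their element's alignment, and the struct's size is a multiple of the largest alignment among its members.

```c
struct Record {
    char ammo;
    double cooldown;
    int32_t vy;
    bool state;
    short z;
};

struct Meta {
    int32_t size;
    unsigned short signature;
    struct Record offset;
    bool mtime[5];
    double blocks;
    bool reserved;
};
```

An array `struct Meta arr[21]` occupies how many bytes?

Record: @0: ammo [1B, align 1] → 1; +7 pad (align 8); @8: cooldown [8B, align 8] → 16; @16: vy [4B, align 4] → 20; @20: state [1B, align 1] → 21; +1 pad (align 2); @22: z [2B, align 2] → 24; size 24, align 8
@0: size [4B, align 4] → 4
@4: signature [2B, align 2] → 6
+2 pad (align 8)
@8: offset [24B, align 8] → 32
@32: mtime [5B, align 1] → 37
+3 pad (align 8)
@40: blocks [8B, align 8] → 48
@48: reserved [1B, align 1] → 49
+7 tail pad (align 8)
size 56, align 8
array of 21: 21 × 56 = 1176

1176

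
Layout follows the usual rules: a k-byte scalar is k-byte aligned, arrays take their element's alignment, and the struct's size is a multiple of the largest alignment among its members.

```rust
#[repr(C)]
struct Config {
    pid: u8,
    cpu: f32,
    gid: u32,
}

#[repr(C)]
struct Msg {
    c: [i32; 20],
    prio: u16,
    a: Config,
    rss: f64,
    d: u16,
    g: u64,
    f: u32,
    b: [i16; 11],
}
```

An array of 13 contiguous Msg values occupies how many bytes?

1976

Config: @0: pid [1B, align 1] → 1; +3 pad (align 4); @4: cpu [4B, align 4] → 8; @8: gid [4B, align 4] → 12; size 12, align 4
@0: c [80B, align 4] → 80
@80: prio [2B, align 2] → 82
+2 pad (align 4)
@84: a [12B, align 4] → 96
@96: rss [8B, align 8] → 104
@104: d [2B, align 2] → 106
+6 pad (align 8)
@112: g [8B, align 8] → 120
@120: f [4B, align 4] → 124
@124: b [22B, align 2] → 146
+6 tail pad (align 8)
size 152, align 8
array of 13: 13 × 152 = 1976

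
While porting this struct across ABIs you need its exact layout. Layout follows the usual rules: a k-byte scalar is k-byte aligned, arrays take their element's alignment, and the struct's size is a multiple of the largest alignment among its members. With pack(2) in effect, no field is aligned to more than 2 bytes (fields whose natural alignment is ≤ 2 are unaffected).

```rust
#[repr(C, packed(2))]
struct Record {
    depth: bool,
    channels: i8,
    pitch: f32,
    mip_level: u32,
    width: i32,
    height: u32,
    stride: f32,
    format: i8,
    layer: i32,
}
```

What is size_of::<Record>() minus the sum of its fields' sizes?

1

0..1  depth  (1B, 1-aligned)
1..2  channels  (1B, 1-aligned)
2..6  pitch  (4B, 2-aligned)
6..10  mip_level  (4B, 2-aligned)
10..14  width  (4B, 2-aligned)
14..18  height  (4B, 2-aligned)
18..22  stride  (4B, 2-aligned)
22..23  format  (1B, 1-aligned)
23..24  -- padding (1B)
24..28  layer  (4B, 2-aligned)
sizeof = 28, alignof = 2
data bytes 27, size 28 → padding 1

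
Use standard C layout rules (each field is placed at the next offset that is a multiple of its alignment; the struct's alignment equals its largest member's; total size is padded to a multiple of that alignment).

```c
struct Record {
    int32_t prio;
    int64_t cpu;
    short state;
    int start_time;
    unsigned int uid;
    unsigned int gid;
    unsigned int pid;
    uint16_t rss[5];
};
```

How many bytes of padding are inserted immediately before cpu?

0..4  prio  (4B, 4-aligned)
4..8  -- padding (4B)
8..16  cpu  (8B, 8-aligned)

4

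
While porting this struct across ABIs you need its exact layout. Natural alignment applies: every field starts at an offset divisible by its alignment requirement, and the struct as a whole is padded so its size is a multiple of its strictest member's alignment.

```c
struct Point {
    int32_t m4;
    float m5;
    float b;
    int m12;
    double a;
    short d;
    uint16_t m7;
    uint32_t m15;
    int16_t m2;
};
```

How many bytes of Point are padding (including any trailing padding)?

6

0..4  m4  (4B, 4-aligned)
4..8  m5  (4B, 4-aligned)
8..12  b  (4B, 4-aligned)
12..16  m12  (4B, 4-aligned)
16..24  a  (8B, 8-aligned)
24..26  d  (2B, 2-aligned)
26..28  m7  (2B, 2-aligned)
28..32  m15  (4B, 4-aligned)
32..34  m2  (2B, 2-aligned)
34..40  -- tail padding (6B)
sizeof = 40, alignof = 8
data bytes 34, size 40 → padding 6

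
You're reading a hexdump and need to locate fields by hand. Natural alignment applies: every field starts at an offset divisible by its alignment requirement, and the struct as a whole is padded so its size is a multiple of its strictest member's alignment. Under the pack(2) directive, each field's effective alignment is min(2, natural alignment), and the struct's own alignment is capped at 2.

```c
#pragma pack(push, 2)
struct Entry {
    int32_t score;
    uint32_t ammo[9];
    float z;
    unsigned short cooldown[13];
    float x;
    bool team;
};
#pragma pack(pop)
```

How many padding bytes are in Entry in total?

@0: score [4B, align 2] → 4
@4: ammo [36B, align 2] → 40
@40: z [4B, align 2] → 44
@44: cooldown [26B, align 2] → 70
@70: x [4B, align 2] → 74
@74: team [1B, align 1] → 75
+1 tail pad (align 2)
size 76, align 2
data bytes 75, size 76 → padding 1

1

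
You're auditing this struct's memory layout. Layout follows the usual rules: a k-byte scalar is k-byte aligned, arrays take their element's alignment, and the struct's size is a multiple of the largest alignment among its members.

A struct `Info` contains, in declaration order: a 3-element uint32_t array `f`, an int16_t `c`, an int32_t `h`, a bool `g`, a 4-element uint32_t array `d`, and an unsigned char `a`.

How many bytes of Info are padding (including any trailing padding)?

8

f at 0 (size 12, align 4) → ends 12
c at 12 (size 2, align 2) → ends 14
pad 2 to align 4 for h
h at 16 (size 4, align 4) → ends 20
g at 20 (size 1, align 1) → ends 21
pad 3 to align 4 for d
d at 24 (size 16, align 4) → ends 40
a at 40 (size 1, align 1) → ends 41
tail pad 3 to reach multiple of 4
total 44 bytes, alignment 4
data bytes 36, size 44 → padding 8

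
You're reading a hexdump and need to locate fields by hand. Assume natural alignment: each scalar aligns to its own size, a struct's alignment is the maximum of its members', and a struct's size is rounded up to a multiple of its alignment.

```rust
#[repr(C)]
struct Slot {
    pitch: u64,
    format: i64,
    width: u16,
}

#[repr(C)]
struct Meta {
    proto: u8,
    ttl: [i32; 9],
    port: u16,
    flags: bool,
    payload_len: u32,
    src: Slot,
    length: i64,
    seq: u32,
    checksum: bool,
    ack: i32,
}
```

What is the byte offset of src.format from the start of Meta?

56

Slot: 0..8  pitch  (8B, 8-aligned); 8..16  format  (8B, 8-aligned); 16..18  width  (2B, 2-aligned); 18..24  -- tail padding (6B); sizeof = 24, alignof = 8
0..1  proto  (1B, 1-aligned)
1..4  -- padding (3B)
4..40  ttl  (36B, 4-aligned)
40..42  port  (2B, 2-aligned)
42..43  flags  (1B, 1-aligned)
43..44  -- padding (1B)
44..48  payload_len  (4B, 4-aligned)
48..72  src  (24B, 8-aligned)
within Slot: format at 8
48 + 8 = 56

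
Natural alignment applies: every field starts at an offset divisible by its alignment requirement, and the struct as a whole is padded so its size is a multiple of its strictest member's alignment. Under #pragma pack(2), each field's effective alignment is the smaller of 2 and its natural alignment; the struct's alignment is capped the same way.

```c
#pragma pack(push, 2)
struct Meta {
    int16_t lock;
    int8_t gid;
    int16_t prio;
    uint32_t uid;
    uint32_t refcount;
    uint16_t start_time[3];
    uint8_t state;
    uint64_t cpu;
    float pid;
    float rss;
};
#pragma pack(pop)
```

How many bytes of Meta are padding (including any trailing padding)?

@0: lock [2B, align 2] → 2
@2: gid [1B, align 1] → 3
+1 pad (align 2)
@4: prio [2B, align 2] → 6
@6: uid [4B, align 2] → 10
@10: refcount [4B, align 2] → 14
@14: start_time [6B, align 2] → 20
@20: state [1B, align 1] → 21
+1 pad (align 2)
@22: cpu [8B, align 2] → 30
@30: pid [4B, align 2] → 34
@34: rss [4B, align 2] → 38
size 38, align 2
data bytes 36, size 38 → padding 2

2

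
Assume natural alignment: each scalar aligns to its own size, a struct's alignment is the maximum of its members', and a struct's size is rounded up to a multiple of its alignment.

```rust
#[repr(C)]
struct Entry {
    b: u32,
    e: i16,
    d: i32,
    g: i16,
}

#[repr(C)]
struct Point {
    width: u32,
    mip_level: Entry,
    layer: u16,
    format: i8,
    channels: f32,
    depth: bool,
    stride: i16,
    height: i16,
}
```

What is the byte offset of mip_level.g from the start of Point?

16

Entry: @0: b [4B, align 4] → 4; @4: e [2B, align 2] → 6; +2 pad (align 4); @8: d [4B, align 4] → 12; @12: g [2B, align 2] → 14; +2 tail pad (align 4); size 16, align 4
@0: width [4B, align 4] → 4
@4: mip_level [16B, align 4] → 20
within Entry: g at 12
4 + 12 = 16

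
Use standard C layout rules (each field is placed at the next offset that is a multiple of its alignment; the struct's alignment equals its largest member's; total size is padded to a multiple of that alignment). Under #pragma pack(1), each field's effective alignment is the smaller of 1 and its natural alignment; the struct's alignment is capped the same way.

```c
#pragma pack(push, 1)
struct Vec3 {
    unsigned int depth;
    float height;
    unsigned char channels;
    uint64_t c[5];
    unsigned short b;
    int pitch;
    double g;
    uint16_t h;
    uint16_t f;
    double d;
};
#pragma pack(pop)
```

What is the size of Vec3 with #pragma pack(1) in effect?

@0: depth [4B, align 1] → 4
@4: height [4B, align 1] → 8
@8: channels [1B, align 1] → 9
@9: c [40B, align 1] → 49
@49: b [2B, align 1] → 51
@51: pitch [4B, align 1] → 55
@55: g [8B, align 1] → 63
@63: h [2B, align 1] → 65
@65: f [2B, align 1] → 67
@67: d [8B, align 1] → 75
size 75, align 1

75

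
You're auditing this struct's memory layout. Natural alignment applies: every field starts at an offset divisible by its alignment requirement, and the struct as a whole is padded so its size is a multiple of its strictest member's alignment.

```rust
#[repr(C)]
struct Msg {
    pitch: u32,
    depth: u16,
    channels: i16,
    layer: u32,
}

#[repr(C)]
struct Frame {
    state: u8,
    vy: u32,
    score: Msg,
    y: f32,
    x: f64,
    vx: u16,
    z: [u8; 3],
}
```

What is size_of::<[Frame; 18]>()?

720

Msg: @0: pitch [4B, align 4] → 4; @4: depth [2B, align 2] → 6; @6: channels [2B, align 2] → 8; @8: layer [4B, align 4] → 12; size 12, align 4
@0: state [1B, align 1] → 1
+3 pad (align 4)
@4: vy [4B, align 4] → 8
@8: score [12B, align 4] → 20
@20: y [4B, align 4] → 24
@24: x [8B, align 8] → 32
@32: vx [2B, align 2] → 34
@34: z [3B, align 1] → 37
+3 tail pad (align 8)
size 40, align 8
array of 18: 18 × 40 = 720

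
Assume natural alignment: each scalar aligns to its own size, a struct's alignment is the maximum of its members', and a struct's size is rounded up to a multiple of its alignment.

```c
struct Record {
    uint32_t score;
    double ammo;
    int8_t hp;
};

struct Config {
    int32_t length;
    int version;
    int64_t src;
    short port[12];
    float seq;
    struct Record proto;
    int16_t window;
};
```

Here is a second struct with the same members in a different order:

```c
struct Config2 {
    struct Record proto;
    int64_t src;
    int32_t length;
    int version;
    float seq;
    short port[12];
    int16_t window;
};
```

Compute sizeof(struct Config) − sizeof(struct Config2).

8

Record: score at 0 (size 4, align 4) → ends 4; pad 4 to align 8 for ammo; ammo at 8 (size 8, align 8) → ends 16; hp at 16 (size 1, align 1) → ends 17; tail pad 7 to reach multiple of 8; total 24 bytes, alignment 8
length at 0 (size 4, align 4) → ends 4
version at 4 (size 4, align 4) → ends 8
src at 8 (size 8, align 8) → ends 16
port at 16 (size 24, align 2) → ends 40
seq at 40 (size 4, align 4) → ends 44
pad 4 to align 8 for proto
proto at 48 (size 24, align 8) → ends 72
window at 72 (size 2, align 2) → ends 74
tail pad 6 to reach multiple of 8
total 80 bytes, alignment 8
— Config2 —
proto at 0 (size 24, align 8) → ends 24
src at 24 (size 8, align 8) → ends 32
length at 32 (size 4, align 4) → ends 36
version at 36 (size 4, align 4) → ends 40
seq at 40 (size 4, align 4) → ends 44
port at 44 (size 24, align 2) → ends 68
window at 68 (size 2, align 2) → ends 70
tail pad 2 to reach multiple of 8
total 72 bytes, alignment 8
80 − 72 = 8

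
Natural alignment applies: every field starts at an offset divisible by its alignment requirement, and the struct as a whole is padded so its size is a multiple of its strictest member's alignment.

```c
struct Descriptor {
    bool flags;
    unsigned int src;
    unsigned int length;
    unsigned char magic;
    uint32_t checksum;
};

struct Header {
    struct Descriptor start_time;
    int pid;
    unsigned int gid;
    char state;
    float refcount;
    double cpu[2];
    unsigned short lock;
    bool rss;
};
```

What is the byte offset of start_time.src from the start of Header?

4

Descriptor: @0: flags [1B, align 1] → 1; +3 pad (align 4); @4: src [4B, align 4] → 8; @8: length [4B, align 4] → 12; @12: magic [1B, align 1] → 13; +3 pad (align 4); @16: checksum [4B, align 4] → 20; size 20, align 4
@0: start_time [20B, align 4] → 20
within Descriptor: src at 4
0 + 4 = 4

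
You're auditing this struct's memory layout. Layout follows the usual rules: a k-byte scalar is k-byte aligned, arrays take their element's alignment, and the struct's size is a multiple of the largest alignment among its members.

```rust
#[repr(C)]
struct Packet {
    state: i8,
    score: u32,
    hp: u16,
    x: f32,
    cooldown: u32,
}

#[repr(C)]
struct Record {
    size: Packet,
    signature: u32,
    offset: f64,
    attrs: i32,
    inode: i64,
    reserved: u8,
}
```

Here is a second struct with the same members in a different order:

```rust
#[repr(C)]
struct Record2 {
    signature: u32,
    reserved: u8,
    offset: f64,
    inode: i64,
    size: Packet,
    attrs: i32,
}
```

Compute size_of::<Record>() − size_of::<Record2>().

Packet: @0: state [1B, align 1] → 1; +3 pad (align 4); @4: score [4B, align 4] → 8; @8: hp [2B, align 2] → 10; +2 pad (align 4); @12: x [4B, align 4] → 16; @16: cooldown [4B, align 4] → 20; size 20, align 4
@0: size [20B, align 4] → 20
@20: signature [4B, align 4] → 24
@24: offset [8B, align 8] → 32
@32: attrs [4B, align 4] → 36
+4 pad (align 8)
@40: inode [8B, align 8] → 48
@48: reserved [1B, align 1] → 49
+7 tail pad (align 8)
size 56, align 8
— Record2 —
@0: signature [4B, align 4] → 4
@4: reserved [1B, align 1] → 5
+3 pad (align 8)
@8: offset [8B, align 8] → 16
@16: inode [8B, align 8] → 24
@24: size [20B, align 4] → 44
@44: attrs [4B, align 4] → 48
size 48, align 8
56 − 48 = 8

8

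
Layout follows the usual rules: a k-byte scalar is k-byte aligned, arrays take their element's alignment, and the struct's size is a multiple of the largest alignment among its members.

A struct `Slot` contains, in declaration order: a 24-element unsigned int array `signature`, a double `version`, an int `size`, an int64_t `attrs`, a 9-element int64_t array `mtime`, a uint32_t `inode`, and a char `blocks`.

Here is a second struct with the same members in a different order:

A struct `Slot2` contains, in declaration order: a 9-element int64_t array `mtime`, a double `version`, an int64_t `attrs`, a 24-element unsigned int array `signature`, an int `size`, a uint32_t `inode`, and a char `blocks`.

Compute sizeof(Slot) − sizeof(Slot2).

@0: signature [96B, align 4] → 96
@96: version [8B, align 8] → 104
@104: size [4B, align 4] → 108
+4 pad (align 8)
@112: attrs [8B, align 8] → 120
@120: mtime [72B, align 8] → 192
@192: inode [4B, align 4] → 196
@196: blocks [1B, align 1] → 197
+3 tail pad (align 8)
size 200, align 8
— Slot2 —
@0: mtime [72B, align 8] → 72
@72: version [8B, align 8] → 80
@80: attrs [8B, align 8] → 88
@88: signature [96B, align 4] → 184
@184: size [4B, align 4] → 188
@188: inode [4B, align 4] → 192
@192: blocks [1B, align 1] → 193
+7 tail pad (align 8)
size 200, align 8
200 − 200 = 0

0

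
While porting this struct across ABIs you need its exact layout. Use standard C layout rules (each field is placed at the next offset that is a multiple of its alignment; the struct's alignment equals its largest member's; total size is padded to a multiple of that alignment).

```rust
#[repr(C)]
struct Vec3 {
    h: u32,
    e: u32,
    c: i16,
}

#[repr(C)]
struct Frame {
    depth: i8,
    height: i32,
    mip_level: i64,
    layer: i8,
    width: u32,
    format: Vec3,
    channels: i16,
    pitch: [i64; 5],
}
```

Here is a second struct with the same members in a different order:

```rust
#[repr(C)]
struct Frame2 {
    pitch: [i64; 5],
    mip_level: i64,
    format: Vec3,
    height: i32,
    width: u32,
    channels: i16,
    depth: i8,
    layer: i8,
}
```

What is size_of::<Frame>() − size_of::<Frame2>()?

Vec3: 0..4  h  (4B, 4-aligned); 4..8  e  (4B, 4-aligned); 8..10  c  (2B, 2-aligned); 10..12  -- tail padding (2B); sizeof = 12, alignof = 4
0..1  depth  (1B, 1-aligned)
1..4  -- padding (3B)
4..8  height  (4B, 4-aligned)
8..16  mip_level  (8B, 8-aligned)
16..17  layer  (1B, 1-aligned)
17..20  -- padding (3B)
20..24  width  (4B, 4-aligned)
24..36  format  (12B, 4-aligned)
36..38  channels  (2B, 2-aligned)
38..40  -- padding (2B)
40..80  pitch  (40B, 8-aligned)
sizeof = 80, alignof = 8
— Frame2 —
0..40  pitch  (40B, 8-aligned)
40..48  mip_level  (8B, 8-aligned)
48..60  format  (12B, 4-aligned)
60..64  height  (4B, 4-aligned)
64..68  width  (4B, 4-aligned)
68..70  channels  (2B, 2-aligned)
70..71  depth  (1B, 1-aligned)
71..72  layer  (1B, 1-aligned)
sizeof = 72, alignof = 8
80 − 72 = 8

8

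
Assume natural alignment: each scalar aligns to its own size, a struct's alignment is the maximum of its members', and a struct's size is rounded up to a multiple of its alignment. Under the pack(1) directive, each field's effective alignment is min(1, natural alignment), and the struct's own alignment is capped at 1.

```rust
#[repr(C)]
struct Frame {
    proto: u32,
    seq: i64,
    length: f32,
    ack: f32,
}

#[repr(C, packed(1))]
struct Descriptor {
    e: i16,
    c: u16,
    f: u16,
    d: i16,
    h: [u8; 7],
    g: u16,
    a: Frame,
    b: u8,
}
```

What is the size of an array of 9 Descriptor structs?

378

Frame: proto at 0 (size 4, align 4) → ends 4; pad 4 to align 8 for seq; seq at 8 (size 8, align 8) → ends 16; length at 16 (size 4, align 4) → ends 20; ack at 20 (size 4, align 4) → ends 24; total 24 bytes, alignment 8
e at 0 (size 2, align 1) → ends 2
c at 2 (size 2, align 1) → ends 4
f at 4 (size 2, align 1) → ends 6
d at 6 (size 2, align 1) → ends 8
h at 8 (size 7, align 1) → ends 15
g at 15 (size 2, align 1) → ends 17
a at 17 (size 24, align 1) → ends 41
b at 41 (size 1, align 1) → ends 42
total 42 bytes, alignment 1
array of 9: 9 × 42 = 378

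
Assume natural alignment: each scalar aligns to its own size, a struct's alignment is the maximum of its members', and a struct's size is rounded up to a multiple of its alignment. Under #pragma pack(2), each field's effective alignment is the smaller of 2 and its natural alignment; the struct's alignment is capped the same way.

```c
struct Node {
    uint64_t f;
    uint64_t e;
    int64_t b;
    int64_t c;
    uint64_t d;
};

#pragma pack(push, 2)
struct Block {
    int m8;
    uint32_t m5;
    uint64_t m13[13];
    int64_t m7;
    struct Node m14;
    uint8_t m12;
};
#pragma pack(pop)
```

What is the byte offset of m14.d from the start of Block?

152

Node: 0..8  f  (8B, 8-aligned); 8..16  e  (8B, 8-aligned); 16..24  b  (8B, 8-aligned); 24..32  c  (8B, 8-aligned); 32..40  d  (8B, 8-aligned); sizeof = 40, alignof = 8
0..4  m8  (4B, 2-aligned)
4..8  m5  (4B, 2-aligned)
8..112  m13  (104B, 2-aligned)
112..120  m7  (8B, 2-aligned)
120..160  m14  (40B, 2-aligned)
within Node: d at 32
120 + 32 = 152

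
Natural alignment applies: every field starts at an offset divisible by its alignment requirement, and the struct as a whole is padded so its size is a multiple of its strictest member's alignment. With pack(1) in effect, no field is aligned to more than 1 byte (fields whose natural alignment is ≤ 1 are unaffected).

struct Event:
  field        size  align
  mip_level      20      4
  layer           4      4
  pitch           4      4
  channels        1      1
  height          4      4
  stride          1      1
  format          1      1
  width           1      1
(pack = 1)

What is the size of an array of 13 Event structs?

468

mip_level at 0 (size 20, align 1) → ends 20
layer at 20 (size 4, align 1) → ends 24
pitch at 24 (size 4, align 1) → ends 28
channels at 28 (size 1, align 1) → ends 29
height at 29 (size 4, align 1) → ends 33
stride at 33 (size 1, align 1) → ends 34
format at 34 (size 1, align 1) → ends 35
width at 35 (size 1, align 1) → ends 36
total 36 bytes, alignment 1
array of 13: 13 × 36 = 468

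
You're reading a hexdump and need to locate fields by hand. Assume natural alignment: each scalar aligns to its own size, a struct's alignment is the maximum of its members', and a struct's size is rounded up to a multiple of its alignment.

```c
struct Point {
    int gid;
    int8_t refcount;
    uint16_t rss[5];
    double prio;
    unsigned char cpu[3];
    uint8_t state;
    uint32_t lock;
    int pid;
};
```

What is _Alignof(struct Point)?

member alignments: gid=4, refcount=1, rss=2, prio=8, cpu=1, state=1, lock=4, pid=4
max = 8

8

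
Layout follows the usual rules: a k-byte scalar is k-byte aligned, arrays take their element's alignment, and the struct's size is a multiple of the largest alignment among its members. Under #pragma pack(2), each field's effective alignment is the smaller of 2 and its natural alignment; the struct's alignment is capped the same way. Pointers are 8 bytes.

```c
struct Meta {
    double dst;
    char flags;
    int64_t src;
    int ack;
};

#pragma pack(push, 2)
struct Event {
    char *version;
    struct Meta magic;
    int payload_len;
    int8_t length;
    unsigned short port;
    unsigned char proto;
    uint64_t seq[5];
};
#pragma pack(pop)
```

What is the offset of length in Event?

44

Meta: 0..8  dst  (8B, 8-aligned); 8..9  flags  (1B, 1-aligned); 9..16  -- padding (7B); 16..24  src  (8B, 8-aligned); 24..28  ack  (4B, 4-aligned); 28..32  -- tail padding (4B); sizeof = 32, alignof = 8
0..8  version  (8B, 2-aligned)
8..40  magic  (32B, 2-aligned)
40..44  payload_len  (4B, 2-aligned)
44..45  length  (1B, 1-aligned)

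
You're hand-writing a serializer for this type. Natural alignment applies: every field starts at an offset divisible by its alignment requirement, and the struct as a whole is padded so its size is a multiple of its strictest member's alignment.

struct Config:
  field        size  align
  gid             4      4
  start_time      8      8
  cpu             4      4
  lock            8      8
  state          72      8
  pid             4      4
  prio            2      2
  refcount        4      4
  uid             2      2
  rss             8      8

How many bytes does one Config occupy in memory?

128 bytes

0..4  gid  (4B, 4-aligned)
4..8  -- padding (4B)
8..16  start_time  (8B, 8-aligned)
16..20  cpu  (4B, 4-aligned)
20..24  -- padding (4B)
24..32  lock  (8B, 8-aligned)
32..104  state  (72B, 8-aligned)
104..108  pid  (4B, 4-aligned)
108..110  prio  (2B, 2-aligned)
110..112  -- padding (2B)
112..116  refcount  (4B, 4-aligned)
116..118  uid  (2B, 2-aligned)
118..120  -- padding (2B)
120..128  rss  (8B, 8-aligned)
sizeof = 128, alignof = 8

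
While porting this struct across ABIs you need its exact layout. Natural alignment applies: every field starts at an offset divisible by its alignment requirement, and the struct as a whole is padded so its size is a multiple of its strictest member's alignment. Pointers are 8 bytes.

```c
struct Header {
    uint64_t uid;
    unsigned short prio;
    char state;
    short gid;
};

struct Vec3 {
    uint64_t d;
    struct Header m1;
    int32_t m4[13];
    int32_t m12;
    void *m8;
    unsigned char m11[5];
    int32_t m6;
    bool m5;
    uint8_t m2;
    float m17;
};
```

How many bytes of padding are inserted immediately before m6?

Header: 0..8  uid  (8B, 8-aligned); 8..10  prio  (2B, 2-aligned); 10..11  state  (1B, 1-aligned); 11..12  -- padding (1B); 12..14  gid  (2B, 2-aligned); 14..16  -- tail padding (2B); sizeof = 16, alignof = 8
0..8  d  (8B, 8-aligned)
8..24  m1  (16B, 8-aligned)
24..76  m4  (52B, 4-aligned)
76..80  m12  (4B, 4-aligned)
80..88  m8  (8B, 8-aligned)
88..93  m11  (5B, 1-aligned)
93..96  -- padding (3B)
96..100  m6  (4B, 4-aligned)

3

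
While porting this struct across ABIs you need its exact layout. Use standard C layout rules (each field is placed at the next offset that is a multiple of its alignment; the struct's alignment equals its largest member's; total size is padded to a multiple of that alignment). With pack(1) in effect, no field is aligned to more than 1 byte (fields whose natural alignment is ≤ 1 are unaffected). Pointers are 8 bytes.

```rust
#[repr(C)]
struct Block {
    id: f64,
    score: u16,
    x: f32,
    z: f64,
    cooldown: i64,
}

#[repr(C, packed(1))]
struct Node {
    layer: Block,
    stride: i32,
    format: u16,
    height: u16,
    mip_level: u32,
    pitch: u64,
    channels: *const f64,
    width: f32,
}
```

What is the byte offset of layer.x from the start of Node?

12

Block: @0: id [8B, align 8] → 8; @8: score [2B, align 2] → 10; +2 pad (align 4); @12: x [4B, align 4] → 16; @16: z [8B, align 8] → 24; @24: cooldown [8B, align 8] → 32; size 32, align 8
@0: layer [32B, align 1] → 32
within Block: x at 12
0 + 12 = 12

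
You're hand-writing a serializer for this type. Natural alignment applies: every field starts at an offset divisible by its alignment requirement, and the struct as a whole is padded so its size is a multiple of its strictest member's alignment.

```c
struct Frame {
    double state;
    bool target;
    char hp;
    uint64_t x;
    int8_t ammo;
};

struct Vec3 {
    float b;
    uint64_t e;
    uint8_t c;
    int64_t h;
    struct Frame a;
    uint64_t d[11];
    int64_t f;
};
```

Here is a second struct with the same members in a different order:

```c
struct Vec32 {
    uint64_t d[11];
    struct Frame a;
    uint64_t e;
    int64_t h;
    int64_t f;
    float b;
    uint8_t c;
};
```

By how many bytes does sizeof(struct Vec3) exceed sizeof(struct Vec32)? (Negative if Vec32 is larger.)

8

Frame: 0..8  state  (8B, 8-aligned); 8..9  target  (1B, 1-aligned); 9..10  hp  (1B, 1-aligned); 10..16  -- padding (6B); 16..24  x  (8B, 8-aligned); 24..25  ammo  (1B, 1-aligned); 25..32  -- tail padding (7B); sizeof = 32, alignof = 8
0..4  b  (4B, 4-aligned)
4..8  -- padding (4B)
8..16  e  (8B, 8-aligned)
16..17  c  (1B, 1-aligned)
17..24  -- padding (7B)
24..32  h  (8B, 8-aligned)
32..64  a  (32B, 8-aligned)
64..152  d  (88B, 8-aligned)
152..160  f  (8B, 8-aligned)
sizeof = 160, alignof = 8
— Vec32 —
0..88  d  (88B, 8-aligned)
88..120  a  (32B, 8-aligned)
120..128  e  (8B, 8-aligned)
128..136  h  (8B, 8-aligned)
136..144  f  (8B, 8-aligned)
144..148  b  (4B, 4-aligned)
148..149  c  (1B, 1-aligned)
149..152  -- tail padding (3B)
sizeof = 152, alignof = 8
160 − 152 = 8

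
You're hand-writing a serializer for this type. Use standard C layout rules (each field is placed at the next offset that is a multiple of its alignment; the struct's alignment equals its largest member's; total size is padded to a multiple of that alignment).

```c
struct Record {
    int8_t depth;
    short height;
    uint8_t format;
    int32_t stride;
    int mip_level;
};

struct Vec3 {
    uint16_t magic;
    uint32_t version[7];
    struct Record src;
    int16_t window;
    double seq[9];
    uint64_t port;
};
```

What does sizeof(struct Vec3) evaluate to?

Record: @0: depth [1B, align 1] → 1; +1 pad (align 2); @2: height [2B, align 2] → 4; @4: format [1B, align 1] → 5; +3 pad (align 4); @8: stride [4B, align 4] → 12; @12: mip_level [4B, align 4] → 16; size 16, align 4
@0: magic [2B, align 2] → 2
+2 pad (align 4)
@4: version [28B, align 4] → 32
@32: src [16B, align 4] → 48
@48: window [2B, align 2] → 50
+6 pad (align 8)
@56: seq [72B, align 8] → 128
@128: port [8B, align 8] → 136
size 136, align 8

136 bytes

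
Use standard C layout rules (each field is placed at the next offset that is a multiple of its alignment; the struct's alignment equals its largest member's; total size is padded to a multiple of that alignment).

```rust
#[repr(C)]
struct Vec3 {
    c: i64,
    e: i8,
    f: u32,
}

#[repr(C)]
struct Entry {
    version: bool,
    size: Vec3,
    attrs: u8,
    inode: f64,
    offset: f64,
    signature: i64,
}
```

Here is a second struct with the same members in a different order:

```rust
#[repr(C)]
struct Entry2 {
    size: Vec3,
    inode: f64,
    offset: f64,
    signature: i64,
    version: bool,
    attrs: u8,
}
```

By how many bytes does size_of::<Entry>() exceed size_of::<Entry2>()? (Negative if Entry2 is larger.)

8

Vec3: 0..8  c  (8B, 8-aligned); 8..9  e  (1B, 1-aligned); 9..12  -- padding (3B); 12..16  f  (4B, 4-aligned); sizeof = 16, alignof = 8
0..1  version  (1B, 1-aligned)
1..8  -- padding (7B)
8..24  size  (16B, 8-aligned)
24..25  attrs  (1B, 1-aligned)
25..32  -- padding (7B)
32..40  inode  (8B, 8-aligned)
40..48  offset  (8B, 8-aligned)
48..56  signature  (8B, 8-aligned)
sizeof = 56, alignof = 8
— Entry2 —
0..16  size  (16B, 8-aligned)
16..24  inode  (8B, 8-aligned)
24..32  offset  (8B, 8-aligned)
32..40  signature  (8B, 8-aligned)
40..41  version  (1B, 1-aligned)
41..42  attrs  (1B, 1-aligned)
42..48  -- tail padding (6B)
sizeof = 48, alignof = 8
56 − 48 = 8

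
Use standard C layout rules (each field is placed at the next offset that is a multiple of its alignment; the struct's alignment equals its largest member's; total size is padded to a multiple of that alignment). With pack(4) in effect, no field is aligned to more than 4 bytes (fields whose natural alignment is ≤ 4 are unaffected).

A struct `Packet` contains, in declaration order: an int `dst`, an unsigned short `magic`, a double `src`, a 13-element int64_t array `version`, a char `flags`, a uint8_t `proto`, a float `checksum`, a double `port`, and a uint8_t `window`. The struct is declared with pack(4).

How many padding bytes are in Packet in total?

7

dst at 0 (size 4, align 4) → ends 4
magic at 4 (size 2, align 2) → ends 6
pad 2 to align 4 for src
src at 8 (size 8, align 4) → ends 16
version at 16 (size 104, align 4) → ends 120
flags at 120 (size 1, align 1) → ends 121
proto at 121 (size 1, align 1) → ends 122
pad 2 to align 4 for checksum
checksum at 124 (size 4, align 4) → ends 128
port at 128 (size 8, align 4) → ends 136
window at 136 (size 1, align 1) → ends 137
tail pad 3 to reach multiple of 4
total 140 bytes, alignment 4
data bytes 133, size 140 → padding 7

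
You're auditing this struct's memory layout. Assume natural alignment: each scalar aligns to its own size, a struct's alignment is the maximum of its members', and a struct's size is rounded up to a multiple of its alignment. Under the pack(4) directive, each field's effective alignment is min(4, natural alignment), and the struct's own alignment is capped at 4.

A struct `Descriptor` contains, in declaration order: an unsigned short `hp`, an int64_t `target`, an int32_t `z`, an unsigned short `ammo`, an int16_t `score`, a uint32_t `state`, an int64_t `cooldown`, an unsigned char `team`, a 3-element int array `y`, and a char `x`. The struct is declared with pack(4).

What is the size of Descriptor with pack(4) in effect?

@0: hp [2B, align 2] → 2
+2 pad (align 4)
@4: target [8B, align 4] → 12
@12: z [4B, align 4] → 16
@16: ammo [2B, align 2] → 18
@18: score [2B, align 2] → 20
@20: state [4B, align 4] → 24
@24: cooldown [8B, align 4] → 32
@32: team [1B, align 1] → 33
+3 pad (align 4)
@36: y [12B, align 4] → 48
@48: x [1B, align 1] → 49
+3 tail pad (align 4)
size 52, align 4

52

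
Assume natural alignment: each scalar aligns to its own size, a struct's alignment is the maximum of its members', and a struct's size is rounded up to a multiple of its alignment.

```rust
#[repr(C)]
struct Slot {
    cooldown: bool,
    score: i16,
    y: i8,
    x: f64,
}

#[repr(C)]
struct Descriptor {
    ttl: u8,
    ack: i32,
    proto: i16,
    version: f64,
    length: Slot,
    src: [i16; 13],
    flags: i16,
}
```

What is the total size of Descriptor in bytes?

Slot: @0: cooldown [1B, align 1] → 1; +1 pad (align 2); @2: score [2B, align 2] → 4; @4: y [1B, align 1] → 5; +3 pad (align 8); @8: x [8B, align 8] → 16; size 16, align 8
@0: ttl [1B, align 1] → 1
+3 pad (align 4)
@4: ack [4B, align 4] → 8
@8: proto [2B, align 2] → 10
+6 pad (align 8)
@16: version [8B, align 8] → 24
@24: length [16B, align 8] → 40
@40: src [26B, align 2] → 66
@66: flags [2B, align 2] → 68
+4 tail pad (align 8)
size 72, align 8

72 bytes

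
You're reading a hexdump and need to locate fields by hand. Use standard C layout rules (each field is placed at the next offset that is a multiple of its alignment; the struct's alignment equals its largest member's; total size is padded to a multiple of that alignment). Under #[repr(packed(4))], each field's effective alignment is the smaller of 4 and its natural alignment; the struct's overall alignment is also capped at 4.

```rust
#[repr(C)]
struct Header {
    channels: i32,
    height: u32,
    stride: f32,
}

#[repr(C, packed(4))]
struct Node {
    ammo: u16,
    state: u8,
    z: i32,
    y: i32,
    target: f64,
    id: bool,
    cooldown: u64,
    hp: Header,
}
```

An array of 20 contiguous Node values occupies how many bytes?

Header: channels at 0 (size 4, align 4) → ends 4; height at 4 (size 4, align 4) → ends 8; stride at 8 (size 4, align 4) → ends 12; total 12 bytes, alignment 4
ammo at 0 (size 2, align 2) → ends 2
state at 2 (size 1, align 1) → ends 3
pad 1 to align 4 for z
z at 4 (size 4, align 4) → ends 8
y at 8 (size 4, align 4) → ends 12
target at 12 (size 8, align 4) → ends 20
id at 20 (size 1, align 1) → ends 21
pad 3 to align 4 for cooldown
cooldown at 24 (size 8, align 4) → ends 32
hp at 32 (size 12, align 4) → ends 44
total 44 bytes, alignment 4
array of 20: 20 × 44 = 880

880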